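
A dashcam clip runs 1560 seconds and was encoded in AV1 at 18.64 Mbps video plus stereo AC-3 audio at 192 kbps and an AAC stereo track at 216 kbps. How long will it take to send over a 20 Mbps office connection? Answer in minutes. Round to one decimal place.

Audio total: 192 + 216 = 408 kbps = 0.408 Mbps.
Total bitrate: 19.048 Mbps.
File: 19.048 Mbps × 1560 s = 29714.9 Mb.
At 20 Mbps: 29714.9 / 20 = 1485.7 s ≈ 24.8 minutes.

24.8 minutes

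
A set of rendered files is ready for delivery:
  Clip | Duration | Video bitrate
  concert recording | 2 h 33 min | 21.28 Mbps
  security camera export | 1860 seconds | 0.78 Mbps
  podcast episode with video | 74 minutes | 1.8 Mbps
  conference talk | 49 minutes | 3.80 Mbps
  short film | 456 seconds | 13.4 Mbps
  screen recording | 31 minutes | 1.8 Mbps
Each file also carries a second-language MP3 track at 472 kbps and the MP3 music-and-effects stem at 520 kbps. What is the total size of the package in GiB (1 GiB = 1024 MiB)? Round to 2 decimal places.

28.64 GiB

Audio total: 472 + 520 = 992 kbps = 0.992 Mbps.
concert recording: 22.272 Mbps × 9180 s = 204457.0 Mb
security camera export: 1.772 Mbps × 1860 s = 3295.9 Mb
podcast episode with video: 2.792 Mbps × 4440 s = 12396.5 Mb
conference talk: 4.792 Mbps × 2940 s = 14088.5 Mb
short film: 14.392 Mbps × 456 s = 6562.8 Mb
screen recording: 2.792 Mbps × 1860 s = 5193.1 Mb
Total: 245993.7 Mb = 30749.2 MB.
= 28.64 GiB.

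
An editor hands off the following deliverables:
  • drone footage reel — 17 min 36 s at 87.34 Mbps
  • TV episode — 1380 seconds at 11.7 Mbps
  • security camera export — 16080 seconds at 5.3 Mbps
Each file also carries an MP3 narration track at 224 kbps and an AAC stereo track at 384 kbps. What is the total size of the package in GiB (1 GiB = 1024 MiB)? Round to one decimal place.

23.8 GiB

Audio total: 224 + 384 = 608 kbps = 0.608 Mbps.
drone footage reel: 87.948 Mbps × 1056 s = 92873.1 Mb
TV episode: 12.308 Mbps × 1380 s = 16985.0 Mb
security camera export: 5.908 Mbps × 16080 s = 95000.6 Mb
Total: 204858.8 Mb = 25607.3 MB.
= 23.85 GiB.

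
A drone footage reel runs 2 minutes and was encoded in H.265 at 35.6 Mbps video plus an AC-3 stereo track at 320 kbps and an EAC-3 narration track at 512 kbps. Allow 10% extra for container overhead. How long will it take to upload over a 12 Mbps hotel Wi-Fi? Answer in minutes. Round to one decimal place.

6.7 minutes

2 min = 120 s
Audio total: 320 + 512 = 832 kbps = 0.832 Mbps.
Total bitrate: 36.432 Mbps.
File: 36.432 Mbps × 120 s = 4371.8 Mb.
With 10% container overhead: ×1.10. → 4809.0 Mb.
At 12 Mbps: 4809.0 / 12 = 400.8 s ≈ 6.68 minutes.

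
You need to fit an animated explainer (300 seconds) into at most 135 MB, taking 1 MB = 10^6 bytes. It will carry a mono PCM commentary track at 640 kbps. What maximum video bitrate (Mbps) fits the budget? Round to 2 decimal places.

2.96 Mbps

Budget: 135 MB = 1080.0 Mb.
Total bitrate budget: 1080.0 Mb / 300 s = 3.600 Mbps.
Audio: 640 kbps = 0.640 Mbps.
Video: 3.600 − 0.640 = 2.960 Mbps.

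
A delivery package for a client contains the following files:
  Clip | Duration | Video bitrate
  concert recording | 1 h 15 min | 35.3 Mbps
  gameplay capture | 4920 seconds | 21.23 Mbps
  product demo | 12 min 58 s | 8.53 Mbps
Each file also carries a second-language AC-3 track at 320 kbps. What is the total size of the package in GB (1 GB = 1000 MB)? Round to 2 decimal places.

34.15 GB

Audio: 320 kbps = 0.320 Mbps.
concert recording: 35.620 Mbps × 4500 s = 160290.0 Mb
gameplay capture: 21.550 Mbps × 4920 s = 106026.0 Mb
product demo: 8.850 Mbps × 778 s = 6885.3 Mb
Total: 273201.3 Mb = 34150.2 MB.
= 34.15 GB.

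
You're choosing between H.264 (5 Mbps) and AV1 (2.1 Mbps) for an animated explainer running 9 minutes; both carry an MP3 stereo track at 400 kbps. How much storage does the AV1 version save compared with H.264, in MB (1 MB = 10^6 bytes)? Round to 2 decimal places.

9 min = 540 s
Audio: 400 kbps = 0.400 Mbps.
H.264: 5.400 Mbps × 540 s = 2916.0 Mb = 364.500 MB.
AV1: 2.500 Mbps × 540 s = 1350.0 Mb = 168.750 MB.
Saving: 364.500 − 168.750 = 195.750 MB.

195.75 MB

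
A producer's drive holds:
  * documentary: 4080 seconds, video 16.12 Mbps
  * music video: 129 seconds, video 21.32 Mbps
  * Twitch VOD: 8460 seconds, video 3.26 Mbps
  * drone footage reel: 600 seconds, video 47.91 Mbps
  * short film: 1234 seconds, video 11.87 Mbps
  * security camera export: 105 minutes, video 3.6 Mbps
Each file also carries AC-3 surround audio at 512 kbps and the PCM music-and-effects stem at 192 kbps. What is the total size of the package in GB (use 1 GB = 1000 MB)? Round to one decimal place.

22.1 GB

Audio total: 512 + 192 = 704 kbps = 0.704 Mbps.
documentary: 16.824 Mbps × 4080 s = 68641.9 Mb
music video: 22.024 Mbps × 129 s = 2841.1 Mb
Twitch VOD: 3.964 Mbps × 8460 s = 33535.4 Mb
drone footage reel: 48.614 Mbps × 600 s = 29168.4 Mb
short film: 12.574 Mbps × 1234 s = 15516.3 Mb
security camera export: 4.304 Mbps × 6300 s = 27115.2 Mb
Total: 176818.4 Mb = 22102.3 MB.
= 22.10 GB.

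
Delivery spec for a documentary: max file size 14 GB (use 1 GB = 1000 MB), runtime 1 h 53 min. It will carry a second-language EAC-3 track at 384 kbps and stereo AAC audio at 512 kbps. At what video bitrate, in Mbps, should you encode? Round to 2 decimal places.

Budget: 14 GB = 112000.0 Mb.
1 h 53 min = 113 min = 6780 s
Total bitrate budget: 112000.0 Mb / 6780 s = 16.519 Mbps.
Audio total: 384 + 512 = 896 kbps = 0.896 Mbps.
Video: 16.519 − 0.896 = 15.623 Mbps.

15.62 Mbps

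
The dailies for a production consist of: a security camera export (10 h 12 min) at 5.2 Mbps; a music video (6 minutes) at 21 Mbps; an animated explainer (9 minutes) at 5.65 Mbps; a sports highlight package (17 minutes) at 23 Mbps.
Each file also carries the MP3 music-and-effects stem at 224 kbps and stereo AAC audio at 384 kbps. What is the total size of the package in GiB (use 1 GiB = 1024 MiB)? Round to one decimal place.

Audio total: 224 + 384 = 608 kbps = 0.608 Mbps.
security camera export: 5.808 Mbps × 36720 s = 213269.8 Mb
music video: 21.608 Mbps × 360 s = 7778.9 Mb
animated explainer: 6.258 Mbps × 540 s = 3379.3 Mb
sports highlight package: 23.608 Mbps × 1020 s = 24080.2 Mb
Total: 248508.1 Mb = 31063.5 MB.
= 28.93 GiB.

28.9 GiB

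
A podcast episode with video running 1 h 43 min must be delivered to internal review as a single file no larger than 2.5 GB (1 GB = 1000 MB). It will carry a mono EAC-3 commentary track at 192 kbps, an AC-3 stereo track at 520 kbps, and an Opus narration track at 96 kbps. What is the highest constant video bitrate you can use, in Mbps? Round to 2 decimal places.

2.43 Mbps

Budget: 2.5 GB = 20000.0 Mb.
1 h 43 min = 103 min = 6180 s
Total bitrate budget: 20000.0 Mb / 6180 s = 3.236 Mbps.
Audio total: 192 + 520 + 96 = 808 kbps = 0.808 Mbps.
Video: 3.236 − 0.808 = 2.428 Mbps.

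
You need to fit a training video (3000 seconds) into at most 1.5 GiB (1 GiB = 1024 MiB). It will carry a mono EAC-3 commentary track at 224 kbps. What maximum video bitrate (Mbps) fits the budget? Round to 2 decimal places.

Budget: 1.5 GiB = 12884.9 Mb.
Total bitrate budget: 12884.9 Mb / 3000 s = 4.295 Mbps.
Audio: 224 kbps = 0.224 Mbps.
Video: 4.295 − 0.224 = 4.071 Mbps.

4.07 Mbps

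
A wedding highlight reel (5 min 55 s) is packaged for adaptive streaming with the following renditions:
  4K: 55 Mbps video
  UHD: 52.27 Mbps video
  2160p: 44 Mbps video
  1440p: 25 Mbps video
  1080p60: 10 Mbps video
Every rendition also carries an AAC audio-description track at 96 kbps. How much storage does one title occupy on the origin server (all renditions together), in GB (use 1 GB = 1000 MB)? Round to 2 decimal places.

5 min 55 s = 355 s
Audio: 96 kbps = 0.096 Mbps.
Sum of rendition bitrates: (55+0.096) + (52.27+0.096) + (44+0.096) + (25+0.096) + (10+0.096) = 186.750 Mbps.
× 355 s = 66,296 Mb = 8,287 MB = 8.287 GB.

8.29 GB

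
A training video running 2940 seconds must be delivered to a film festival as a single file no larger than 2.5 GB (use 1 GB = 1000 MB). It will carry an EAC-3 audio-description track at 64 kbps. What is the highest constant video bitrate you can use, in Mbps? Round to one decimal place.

Budget: 2.5 GB = 20000.0 Mb.
Total bitrate budget: 20000.0 Mb / 2940 s = 6.803 Mbps.
Audio: 64 kbps = 0.064 Mbps.
Video: 6.803 − 0.064 = 6.739 Mbps.

6.7 Mbps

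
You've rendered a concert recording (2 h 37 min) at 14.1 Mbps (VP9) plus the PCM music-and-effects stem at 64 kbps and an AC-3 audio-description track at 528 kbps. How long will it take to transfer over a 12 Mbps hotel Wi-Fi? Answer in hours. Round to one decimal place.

3.2 hours

2 h 37 min = 157 min = 9420 s
Audio total: 64 + 528 = 592 kbps = 0.592 Mbps.
Total bitrate: 14.692 Mbps.
File: 14.692 Mbps × 9420 s = 138398.6 Mb.
At 12 Mbps: 138398.6 / 12 = 11533.2 s ≈ 3.2 hours.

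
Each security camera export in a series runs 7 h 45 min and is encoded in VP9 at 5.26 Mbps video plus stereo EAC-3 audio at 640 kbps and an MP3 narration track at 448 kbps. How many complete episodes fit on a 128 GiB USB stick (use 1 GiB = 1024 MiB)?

7 h 45 min = 465 min = 27900 s
Audio total: 640 + 448 = 1088 kbps = 1.088 Mbps.
Total bitrate: 6.348 Mbps.
Per item: 6.348 Mbps × 27900 s = 177,109 Mb = 22,139 MB.
Capacity: 128 GiB = 1,099,512 Mb; 6.21 items → 6 complete.

6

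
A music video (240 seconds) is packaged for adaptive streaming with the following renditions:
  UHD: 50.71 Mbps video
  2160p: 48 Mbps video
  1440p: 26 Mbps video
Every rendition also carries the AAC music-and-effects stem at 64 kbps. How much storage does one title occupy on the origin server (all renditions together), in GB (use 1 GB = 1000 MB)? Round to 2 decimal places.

3.75 GB

Audio: 64 kbps = 0.064 Mbps.
Sum of rendition bitrates: (50.71+0.064) + (48+0.064) + (26+0.064) = 124.902 Mbps.
× 240 s = 29,976 Mb = 3,747 MB = 3.747 GB.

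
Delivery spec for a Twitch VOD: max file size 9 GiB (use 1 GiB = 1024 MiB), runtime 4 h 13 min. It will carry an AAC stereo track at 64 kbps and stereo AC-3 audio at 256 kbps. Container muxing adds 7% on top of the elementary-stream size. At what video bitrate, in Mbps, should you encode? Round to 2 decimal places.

4.44 Mbps

Budget: 9 GiB = 77309.4 Mb.
Stream payload after overhead: 77309.4 / 1.07 = 72251.8 Mb.
4 h 13 min = 253 min = 15180 s
Total bitrate budget: 72251.8 Mb / 15180 s = 4.760 Mbps.
Audio total: 64 + 256 = 320 kbps = 0.320 Mbps.
Video: 4.760 − 0.320 = 4.440 Mbps.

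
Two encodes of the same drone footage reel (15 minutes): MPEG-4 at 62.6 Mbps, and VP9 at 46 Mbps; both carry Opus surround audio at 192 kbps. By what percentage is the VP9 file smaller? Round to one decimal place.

15 min = 900 s
Audio: 192 kbps = 0.192 Mbps.
MPEG-4: 62.792 Mbps × 900 s = 56512.8 Mb = 6.579 GiB.
VP9: 46.192 Mbps × 900 s = 41572.8 Mb = 4.840 GiB.
Reduction: (1 − 4.840/6.579) × 100 = 26.44%.

26.4%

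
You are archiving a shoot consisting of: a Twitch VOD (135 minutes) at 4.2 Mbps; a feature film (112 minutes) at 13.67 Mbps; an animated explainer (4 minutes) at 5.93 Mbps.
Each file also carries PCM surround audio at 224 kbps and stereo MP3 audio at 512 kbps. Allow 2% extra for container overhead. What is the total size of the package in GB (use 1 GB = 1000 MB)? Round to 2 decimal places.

17.64 GB

Audio total: 224 + 512 = 736 kbps = 0.736 Mbps.
Twitch VOD: 4.936 Mbps × 8100 s × 1.02 = 40781.2 Mb
feature film: 14.406 Mbps × 6720 s × 1.02 = 98744.5 Mb
animated explainer: 6.666 Mbps × 240 s × 1.02 = 1631.8 Mb
Total: 141157.6 Mb = 17644.7 MB.
= 17.64 GB.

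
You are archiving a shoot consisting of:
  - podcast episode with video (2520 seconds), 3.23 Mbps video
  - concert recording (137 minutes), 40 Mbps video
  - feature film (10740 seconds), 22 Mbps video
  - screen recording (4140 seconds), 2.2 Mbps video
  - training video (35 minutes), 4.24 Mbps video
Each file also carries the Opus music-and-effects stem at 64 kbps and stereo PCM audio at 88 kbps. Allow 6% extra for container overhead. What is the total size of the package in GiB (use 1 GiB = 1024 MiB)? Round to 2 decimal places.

Audio total: 64 + 88 = 152 kbps = 0.152 Mbps.
podcast episode with video: 3.382 Mbps × 2520 s × 1.06 = 9034.0 Mb
concert recording: 40.152 Mbps × 8220 s × 1.06 = 349852.4 Mb
feature film: 22.152 Mbps × 10740 s × 1.06 = 252187.2 Mb
screen recording: 2.352 Mbps × 4140 s × 1.06 = 10321.5 Mb
training video: 4.392 Mbps × 2100 s × 1.06 = 9776.6 Mb
Total: 631171.7 Mb = 78896.5 MB.
= 73.48 GiB.

73.48 GiB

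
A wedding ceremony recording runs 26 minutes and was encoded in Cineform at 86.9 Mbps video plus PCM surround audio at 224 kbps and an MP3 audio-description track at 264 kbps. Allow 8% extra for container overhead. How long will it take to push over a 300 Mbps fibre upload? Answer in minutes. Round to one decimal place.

26 min = 1560 s
Audio total: 224 + 264 = 488 kbps = 0.488 Mbps.
Total bitrate: 87.388 Mbps.
File: 87.388 Mbps × 1560 s = 136325.3 Mb.
With 8% container overhead: ×1.08. → 147231.3 Mb.
At 300 Mbps: 147231.3 / 300 = 490.8 s ≈ 8.18 minutes.

8.2 minutes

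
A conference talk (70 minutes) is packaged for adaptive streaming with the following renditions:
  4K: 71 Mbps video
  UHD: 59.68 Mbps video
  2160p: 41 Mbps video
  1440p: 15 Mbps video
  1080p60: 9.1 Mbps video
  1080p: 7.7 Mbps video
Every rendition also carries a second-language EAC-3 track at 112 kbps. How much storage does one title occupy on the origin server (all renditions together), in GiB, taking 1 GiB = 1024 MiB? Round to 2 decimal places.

99.82 GiB

70 min = 4200 s
Audio: 112 kbps = 0.112 Mbps.
Sum of rendition bitrates: (71+0.112) + (59.68+0.112) + (41+0.112) + (15+0.112) + (9.1+0.112) + (7.7+0.112) = 204.152 Mbps.
× 4200 s = 857,438 Mb = 107,180 MB = 99.82 GiB.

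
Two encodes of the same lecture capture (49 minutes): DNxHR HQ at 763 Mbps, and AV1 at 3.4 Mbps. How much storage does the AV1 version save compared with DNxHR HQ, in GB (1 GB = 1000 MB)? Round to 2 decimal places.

279.15 GB

49 min = 2940 s
DNxHR HQ: 763.000 Mbps × 2940 s = 2243220.0 Mb = 280.402 GB.
AV1: 3.400 Mbps × 2940 s = 9996.0 Mb = 1.250 GB.
Saving: 280.402 − 1.250 = 279.153 GB.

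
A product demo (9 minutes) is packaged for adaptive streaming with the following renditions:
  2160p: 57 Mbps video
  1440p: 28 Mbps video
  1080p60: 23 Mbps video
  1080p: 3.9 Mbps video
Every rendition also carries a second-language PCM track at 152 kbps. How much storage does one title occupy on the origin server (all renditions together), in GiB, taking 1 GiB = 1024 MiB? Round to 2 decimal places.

9 min = 540 s
Audio: 152 kbps = 0.152 Mbps.
Sum of rendition bitrates: (57+0.152) + (28+0.152) + (23+0.152) + (3.9+0.152) = 112.508 Mbps.
× 540 s = 60,754 Mb = 7,594 MB = 7.073 GiB.

7.07 GiB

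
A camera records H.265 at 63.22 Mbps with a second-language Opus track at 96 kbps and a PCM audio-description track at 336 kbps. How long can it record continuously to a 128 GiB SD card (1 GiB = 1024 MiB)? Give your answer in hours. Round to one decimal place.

Audio total: 96 + 336 = 432 kbps = 0.432 Mbps.
Total bitrate: 63.22 + 0.432 = 63.652 Mbps.
Capacity: 128 GiB = 1,099,512 Mb.
Recording time: 1,099,512 / 63.652 = 17,274 s ≈ 4.80 hours.

4.8 hours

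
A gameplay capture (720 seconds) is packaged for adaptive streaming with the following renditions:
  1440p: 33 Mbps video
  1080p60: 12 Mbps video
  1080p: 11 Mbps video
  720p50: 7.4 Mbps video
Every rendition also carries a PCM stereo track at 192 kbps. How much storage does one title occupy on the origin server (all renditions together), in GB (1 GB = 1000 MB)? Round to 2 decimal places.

5.78 GB

Audio: 192 kbps = 0.192 Mbps.
Sum of rendition bitrates: (33+0.192) + (12+0.192) + (11+0.192) + (7.4+0.192) = 64.168 Mbps.
× 720 s = 46,201 Mb = 5,775 MB = 5.775 GB.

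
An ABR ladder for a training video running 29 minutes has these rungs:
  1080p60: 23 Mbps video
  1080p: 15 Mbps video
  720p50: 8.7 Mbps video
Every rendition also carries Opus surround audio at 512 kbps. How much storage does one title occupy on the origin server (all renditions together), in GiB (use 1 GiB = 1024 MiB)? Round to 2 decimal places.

29 min = 1740 s
Audio: 512 kbps = 0.512 Mbps.
Sum of rendition bitrates: (23+0.512) + (15+0.512) + (8.7+0.512) = 48.236 Mbps.
× 1740 s = 83,931 Mb = 10,491 MB = 9.771 GiB.

9.77 GiB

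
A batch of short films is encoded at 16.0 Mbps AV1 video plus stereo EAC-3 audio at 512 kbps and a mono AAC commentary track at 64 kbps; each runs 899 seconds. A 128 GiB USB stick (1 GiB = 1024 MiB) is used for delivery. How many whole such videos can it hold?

73

Audio total: 512 + 64 = 576 kbps = 0.576 Mbps.
Total bitrate: 16.576 Mbps.
Per item: 16.576 Mbps × 899 s = 14,902 Mb = 1,863 MB.
Capacity: 128 GiB = 1,099,512 Mb; 73.78 items → 73 complete.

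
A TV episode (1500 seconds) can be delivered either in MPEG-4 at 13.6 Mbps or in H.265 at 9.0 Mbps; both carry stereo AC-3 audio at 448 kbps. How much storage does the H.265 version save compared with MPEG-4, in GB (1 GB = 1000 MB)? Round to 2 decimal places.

0.86 GB

Audio: 448 kbps = 0.448 Mbps.
MPEG-4: 14.048 Mbps × 1500 s = 21072.0 Mb = 2.634 GB.
H.265: 9.448 Mbps × 1500 s = 14172.0 Mb = 1.772 GB.
Saving: 2.634 − 1.772 = 0.863 GB.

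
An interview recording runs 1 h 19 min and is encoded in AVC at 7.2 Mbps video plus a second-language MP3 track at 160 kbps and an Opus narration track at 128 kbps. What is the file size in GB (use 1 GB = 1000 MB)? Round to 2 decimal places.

1 h 19 min = 79 min = 4740 s
Audio total: 160 + 128 = 288 kbps = 0.288 Mbps.
Total bitrate: 7.2 + 0.288 = 7.488 Mbps.
Stream data: 7.488 Mbps × 4740 s = 35493.1 Mb.
35,493 Mb ÷ 8 = 4,437 MB → 4.437 GB.

4.44 GB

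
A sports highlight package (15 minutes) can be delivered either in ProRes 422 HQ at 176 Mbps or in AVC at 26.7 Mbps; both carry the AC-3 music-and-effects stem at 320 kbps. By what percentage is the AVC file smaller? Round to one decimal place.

15 min = 900 s
Audio: 320 kbps = 0.320 Mbps.
ProRes 422 HQ: 176.320 Mbps × 900 s = 158688.0 Mb = 18.474 GiB.
AVC: 27.020 Mbps × 900 s = 24318.0 Mb = 2.831 GiB.
Reduction: (1 − 2.831/18.474) × 100 = 84.68%.

84.7%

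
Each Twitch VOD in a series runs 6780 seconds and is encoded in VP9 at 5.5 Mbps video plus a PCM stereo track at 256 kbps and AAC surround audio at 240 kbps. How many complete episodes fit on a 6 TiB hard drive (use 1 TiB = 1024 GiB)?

1298

Audio total: 256 + 240 = 496 kbps = 0.496 Mbps.
Total bitrate: 5.996 Mbps.
Per item: 5.996 Mbps × 6780 s = 40,653 Mb = 5,082 MB.
Capacity: 6 TiB = 52,776,558 Mb; 1298.22 items → 1298 complete.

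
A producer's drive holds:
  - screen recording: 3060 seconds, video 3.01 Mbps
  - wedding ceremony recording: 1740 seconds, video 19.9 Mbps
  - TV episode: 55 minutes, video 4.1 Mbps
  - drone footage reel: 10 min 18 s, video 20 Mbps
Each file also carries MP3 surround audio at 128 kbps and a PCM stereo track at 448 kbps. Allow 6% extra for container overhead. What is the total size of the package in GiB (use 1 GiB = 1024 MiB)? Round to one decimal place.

Audio total: 128 + 448 = 576 kbps = 0.576 Mbps.
screen recording: 3.586 Mbps × 3060 s × 1.06 = 11631.5 Mb
wedding ceremony recording: 20.476 Mbps × 1740 s × 1.06 = 37765.9 Mb
TV episode: 4.676 Mbps × 3300 s × 1.06 = 16356.6 Mb
drone footage reel: 20.576 Mbps × 618 s × 1.06 = 13478.9 Mb
Total: 79233.1 Mb = 9904.1 MB.
= 9.224 GiB.

9.2 GiB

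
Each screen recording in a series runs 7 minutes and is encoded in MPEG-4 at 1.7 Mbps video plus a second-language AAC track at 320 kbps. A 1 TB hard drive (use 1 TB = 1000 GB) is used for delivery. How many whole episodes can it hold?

7 min = 420 s
Audio: 320 kbps = 0.320 Mbps.
Total bitrate: 2.020 Mbps.
Per item: 2.020 Mbps × 420 s = 848.4 Mb = 106.0 MB.
Capacity: 1 TB = 8,000,000 Mb; 9429.51 items → 9429 complete.

9429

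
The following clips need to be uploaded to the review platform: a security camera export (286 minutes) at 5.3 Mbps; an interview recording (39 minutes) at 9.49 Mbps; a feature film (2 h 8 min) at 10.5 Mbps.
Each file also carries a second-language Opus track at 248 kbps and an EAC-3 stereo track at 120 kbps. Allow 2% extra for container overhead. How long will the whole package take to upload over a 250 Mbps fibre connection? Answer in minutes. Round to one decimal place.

13.9 minutes

Audio total: 248 + 120 = 368 kbps = 0.368 Mbps.
security camera export: 5.668 Mbps × 17160 s × 1.02 = 99208.1 Mb
interview recording: 9.858 Mbps × 2340 s × 1.02 = 23529.1 Mb
feature film: 10.868 Mbps × 7680 s × 1.02 = 85135.6 Mb
Total: 207872.8 Mb = 25984.1 MB.
At 250 Mbps: 207872.8 / 250 = 831 s ≈ 13.9 minutes.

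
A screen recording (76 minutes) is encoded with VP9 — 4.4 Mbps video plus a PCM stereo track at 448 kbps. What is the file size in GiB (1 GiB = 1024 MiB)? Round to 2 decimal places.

2.57 GiB

76 min = 4560 s
Audio: 448 kbps = 0.448 Mbps.
Total bitrate: 4.4 + 0.448 = 4.848 Mbps.
Stream data: 4.848 Mbps × 4560 s = 22106.9 Mb.
22,107 Mb = 2,763,360,000 bytes ÷ 1,073,741,824 = 2.574 GiB.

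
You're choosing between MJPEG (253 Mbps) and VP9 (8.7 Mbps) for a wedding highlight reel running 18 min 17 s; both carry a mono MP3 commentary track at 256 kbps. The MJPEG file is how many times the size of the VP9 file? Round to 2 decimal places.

18 min 17 s = 1097 s
Audio: 256 kbps = 0.256 Mbps.
MJPEG: 253.256 Mbps × 1097 s = 277821.8 Mb = 32.343 GiB.
VP9: 8.956 Mbps × 1097 s = 9824.7 Mb = 1.144 GiB.
Ratio: 32.343 / 1.144 = 28.278.

28.28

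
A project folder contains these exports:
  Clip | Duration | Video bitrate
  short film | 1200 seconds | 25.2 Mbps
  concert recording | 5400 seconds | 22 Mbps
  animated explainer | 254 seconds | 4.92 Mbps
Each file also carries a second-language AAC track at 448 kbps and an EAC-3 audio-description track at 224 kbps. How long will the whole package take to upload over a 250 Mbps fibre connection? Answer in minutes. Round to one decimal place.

Audio total: 448 + 224 = 672 kbps = 0.672 Mbps.
short film: 25.872 Mbps × 1200 s = 31046.4 Mb
concert recording: 22.672 Mbps × 5400 s = 122428.8 Mb
animated explainer: 5.592 Mbps × 254 s = 1420.4 Mb
Total: 154895.6 Mb = 19361.9 MB.
At 250 Mbps: 154895.6 / 250 = 620 s ≈ 10.3 minutes.

10.3 minutes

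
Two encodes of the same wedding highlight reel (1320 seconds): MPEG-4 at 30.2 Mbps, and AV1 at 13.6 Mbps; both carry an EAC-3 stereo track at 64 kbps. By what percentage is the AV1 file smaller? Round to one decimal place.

Audio: 64 kbps = 0.064 Mbps.
MPEG-4: 30.264 Mbps × 1320 s = 39948.5 Mb = 4.994 GB.
AV1: 13.664 Mbps × 1320 s = 18036.5 Mb = 2.255 GB.
Reduction: (1 − 2.255/4.994) × 100 = 54.85%.

54.9%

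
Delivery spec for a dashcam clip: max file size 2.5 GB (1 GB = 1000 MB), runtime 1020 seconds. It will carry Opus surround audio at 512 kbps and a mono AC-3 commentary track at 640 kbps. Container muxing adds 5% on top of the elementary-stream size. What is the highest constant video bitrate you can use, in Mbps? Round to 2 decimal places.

Budget: 2.5 GB = 20000.0 Mb.
Stream payload after overhead: 20000.0 / 1.05 = 19047.6 Mb.
Total bitrate budget: 19047.6 Mb / 1020 s = 18.674 Mbps.
Audio total: 512 + 640 = 1152 kbps = 1.152 Mbps.
Video: 18.674 − 1.152 = 17.522 Mbps.

17.52 Mbps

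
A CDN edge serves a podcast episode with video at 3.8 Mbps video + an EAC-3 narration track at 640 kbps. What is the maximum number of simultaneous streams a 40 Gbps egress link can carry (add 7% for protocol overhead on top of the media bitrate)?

8419

Audio: 640 kbps = 0.640 Mbps.
Per-viewer media rate: 4.440 Mbps.
On the wire with 7% overhead: 4.751 Mbps.
40 Gbps = 40,000 Mbps; 40,000 / 4.751 = 8419.63 → 8419 viewers.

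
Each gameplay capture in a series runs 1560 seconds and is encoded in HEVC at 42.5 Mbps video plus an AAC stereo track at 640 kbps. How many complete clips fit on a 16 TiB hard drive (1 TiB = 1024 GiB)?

Audio: 640 kbps = 0.640 Mbps.
Total bitrate: 43.140 Mbps.
Per item: 43.140 Mbps × 1560 s = 67,298 Mb = 8,412 MB.
Capacity: 16 TiB = 140,737,488 Mb; 2091.25 items → 2091 complete.

2091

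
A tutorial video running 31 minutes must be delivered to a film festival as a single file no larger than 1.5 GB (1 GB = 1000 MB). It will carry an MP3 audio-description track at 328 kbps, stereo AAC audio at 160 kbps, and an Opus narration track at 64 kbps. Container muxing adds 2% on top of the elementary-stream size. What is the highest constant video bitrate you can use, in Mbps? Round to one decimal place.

5.8 Mbps

Budget: 1.5 GB = 12000.0 Mb.
Stream payload after overhead: 12000.0 / 1.02 = 11764.7 Mb.
31 min = 1860 s
Total bitrate budget: 11764.7 Mb / 1860 s = 6.325 Mbps.
Audio total: 328 + 160 + 64 = 552 kbps = 0.552 Mbps.
Video: 6.325 − 0.552 = 5.773 Mbps.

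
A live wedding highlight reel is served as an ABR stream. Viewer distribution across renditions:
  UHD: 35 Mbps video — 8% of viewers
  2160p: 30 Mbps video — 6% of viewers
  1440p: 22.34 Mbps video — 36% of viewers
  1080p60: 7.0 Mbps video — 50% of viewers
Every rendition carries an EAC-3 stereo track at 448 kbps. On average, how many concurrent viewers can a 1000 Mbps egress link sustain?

Audio: 448 kbps = 0.448 Mbps.
Average per-viewer bitrate: 0.08×35.448 + 0.06×30.448 + 0.36×22.788 + 0.50×7.448 = 16.590 Mbps.
1000 Mbps = 1,000 Mbps; 1,000 / 16.590 = 60.28 → 60.

60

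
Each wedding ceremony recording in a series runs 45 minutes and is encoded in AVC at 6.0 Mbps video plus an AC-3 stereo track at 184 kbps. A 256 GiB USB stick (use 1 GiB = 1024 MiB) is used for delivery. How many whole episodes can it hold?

131

45 min = 2700 s
Audio: 184 kbps = 0.184 Mbps.
Total bitrate: 6.184 Mbps.
Per item: 6.184 Mbps × 2700 s = 16,697 Mb = 2,087 MB.
Capacity: 256 GiB = 2,199,023 Mb; 131.70 items → 131 complete.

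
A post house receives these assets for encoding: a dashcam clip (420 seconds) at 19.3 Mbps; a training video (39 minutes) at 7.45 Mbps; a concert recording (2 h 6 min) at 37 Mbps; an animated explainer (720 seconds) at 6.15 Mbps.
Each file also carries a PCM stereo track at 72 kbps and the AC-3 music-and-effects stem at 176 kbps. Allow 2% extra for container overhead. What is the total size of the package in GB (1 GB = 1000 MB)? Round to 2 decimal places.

39.83 GB

Audio total: 72 + 176 = 248 kbps = 0.248 Mbps.
dashcam clip: 19.548 Mbps × 420 s × 1.02 = 8374.4 Mb
training video: 7.698 Mbps × 2340 s × 1.02 = 18373.6 Mb
concert recording: 37.248 Mbps × 7560 s × 1.02 = 287226.8 Mb
animated explainer: 6.398 Mbps × 720 s × 1.02 = 4698.7 Mb
Total: 318673.4 Mb = 39834.2 MB.
= 39.83 GB.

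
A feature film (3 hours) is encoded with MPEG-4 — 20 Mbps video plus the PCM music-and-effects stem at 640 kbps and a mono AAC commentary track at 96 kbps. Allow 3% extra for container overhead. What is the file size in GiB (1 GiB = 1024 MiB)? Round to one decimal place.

3 h = 10800 s
Audio total: 640 + 96 = 736 kbps = 0.736 Mbps.
Total bitrate: 20 + 0.736 = 20.736 Mbps.
Stream data: 20.736 Mbps × 10800 s = 223948.8 Mb.
With 3% container overhead: ×1.03.
230,667 Mb = 28,833,408,000 bytes ÷ 1,073,741,824 = 26.85 GiB.

26.9 GiB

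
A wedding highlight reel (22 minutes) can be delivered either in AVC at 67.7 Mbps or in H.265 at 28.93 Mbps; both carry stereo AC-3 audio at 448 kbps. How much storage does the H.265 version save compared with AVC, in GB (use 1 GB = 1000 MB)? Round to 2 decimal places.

6.40 GB

22 min = 1320 s
Audio: 448 kbps = 0.448 Mbps.
AVC: 68.148 Mbps × 1320 s = 89955.4 Mb = 11.244 GB.
H.265: 29.378 Mbps × 1320 s = 38779.0 Mb = 4.847 GB.
Saving: 11.244 − 4.847 = 6.397 GB.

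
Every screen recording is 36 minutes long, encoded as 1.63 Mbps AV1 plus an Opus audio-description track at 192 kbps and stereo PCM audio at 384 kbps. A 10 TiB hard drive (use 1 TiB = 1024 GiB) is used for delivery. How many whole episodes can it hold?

36 min = 2160 s
Audio total: 192 + 384 = 576 kbps = 0.576 Mbps.
Total bitrate: 2.206 Mbps.
Per item: 2.206 Mbps × 2160 s = 4,765 Mb = 595.6 MB.
Capacity: 10 TiB = 87,960,930 Mb; 18459.95 items → 18459 complete.

18459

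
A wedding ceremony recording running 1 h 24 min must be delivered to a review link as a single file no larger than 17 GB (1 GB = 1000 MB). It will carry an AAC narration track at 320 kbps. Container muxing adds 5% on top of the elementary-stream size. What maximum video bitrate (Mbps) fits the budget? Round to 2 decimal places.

Budget: 17 GB = 136000.0 Mb.
Stream payload after overhead: 136000.0 / 1.05 = 129523.8 Mb.
1 h 24 min = 84 min = 5040 s
Total bitrate budget: 129523.8 Mb / 5040 s = 25.699 Mbps.
Audio: 320 kbps = 0.320 Mbps.
Video: 25.699 − 0.320 = 25.379 Mbps.

25.38 Mbps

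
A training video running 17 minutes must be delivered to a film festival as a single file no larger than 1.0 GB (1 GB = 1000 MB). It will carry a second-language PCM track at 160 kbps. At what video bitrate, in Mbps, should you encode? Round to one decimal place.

7.7 Mbps

Budget: 1.0 GB = 8000.0 Mb.
17 min = 1020 s
Total bitrate budget: 8000.0 Mb / 1020 s = 7.843 Mbps.
Audio: 160 kbps = 0.160 Mbps.
Video: 7.843 − 0.160 = 7.683 Mbps.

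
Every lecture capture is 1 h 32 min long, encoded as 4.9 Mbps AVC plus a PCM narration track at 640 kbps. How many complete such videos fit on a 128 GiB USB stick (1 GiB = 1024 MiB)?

35

1 h 32 min = 92 min = 5520 s
Audio: 640 kbps = 0.640 Mbps.
Total bitrate: 5.540 Mbps.
Per item: 5.540 Mbps × 5520 s = 30,581 Mb = 3,823 MB.
Capacity: 128 GiB = 1,099,512 Mb; 35.95 items → 35 complete.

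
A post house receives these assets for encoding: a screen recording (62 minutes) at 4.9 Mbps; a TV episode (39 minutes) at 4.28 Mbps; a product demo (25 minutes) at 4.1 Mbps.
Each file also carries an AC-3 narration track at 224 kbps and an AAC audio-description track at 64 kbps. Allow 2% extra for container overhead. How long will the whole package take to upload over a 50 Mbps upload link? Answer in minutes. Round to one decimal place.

12.4 minutes

Audio total: 224 + 64 = 288 kbps = 0.288 Mbps.
screen recording: 5.188 Mbps × 3720 s × 1.02 = 19685.3 Mb
TV episode: 4.568 Mbps × 2340 s × 1.02 = 10902.9 Mb
product demo: 4.388 Mbps × 1500 s × 1.02 = 6713.6 Mb
Total: 37301.9 Mb = 4662.7 MB.
At 50 Mbps: 37301.9 / 50 = 746 s ≈ 12.4 minutes.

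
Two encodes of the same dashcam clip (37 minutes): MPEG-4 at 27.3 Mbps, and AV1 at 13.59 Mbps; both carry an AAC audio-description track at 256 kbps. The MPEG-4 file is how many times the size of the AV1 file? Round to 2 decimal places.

37 min = 2220 s
Audio: 256 kbps = 0.256 Mbps.
MPEG-4: 27.556 Mbps × 2220 s = 61174.3 Mb = 7.647 GB.
AV1: 13.846 Mbps × 2220 s = 30738.1 Mb = 3.842 GB.
Ratio: 7.647 / 3.842 = 1.990.

1.99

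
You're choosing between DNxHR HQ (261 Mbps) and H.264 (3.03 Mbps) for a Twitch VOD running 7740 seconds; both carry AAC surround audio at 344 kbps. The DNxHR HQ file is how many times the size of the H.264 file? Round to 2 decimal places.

Audio: 344 kbps = 0.344 Mbps.
DNxHR HQ: 261.344 Mbps × 7740 s = 2022802.6 Mb = 235.485 GiB.
H.264: 3.374 Mbps × 7740 s = 26114.8 Mb = 3.040 GiB.
Ratio: 235.485 / 3.040 = 77.458.

77.46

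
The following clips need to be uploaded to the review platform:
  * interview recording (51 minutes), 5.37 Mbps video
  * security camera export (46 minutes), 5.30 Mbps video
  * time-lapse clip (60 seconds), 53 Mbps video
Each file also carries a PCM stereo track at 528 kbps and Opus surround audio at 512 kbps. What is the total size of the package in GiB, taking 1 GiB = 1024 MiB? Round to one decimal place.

4.7 GiB

Audio total: 528 + 512 = 1040 kbps = 1.040 Mbps.
interview recording: 6.410 Mbps × 3060 s = 19614.6 Mb
security camera export: 6.340 Mbps × 2760 s = 17498.4 Mb
time-lapse clip: 54.040 Mbps × 60 s = 3242.4 Mb
Total: 40355.4 Mb = 5044.4 MB.
= 4.698 GiB.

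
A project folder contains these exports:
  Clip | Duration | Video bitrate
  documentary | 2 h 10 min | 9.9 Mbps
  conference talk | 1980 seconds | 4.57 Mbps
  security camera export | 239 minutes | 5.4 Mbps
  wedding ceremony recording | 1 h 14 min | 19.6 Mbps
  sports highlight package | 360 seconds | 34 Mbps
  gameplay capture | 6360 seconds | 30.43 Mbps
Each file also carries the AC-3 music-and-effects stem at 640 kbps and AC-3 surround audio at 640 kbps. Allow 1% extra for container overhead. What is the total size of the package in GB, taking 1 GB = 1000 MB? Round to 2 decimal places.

63.33 GB

Audio total: 640 + 640 = 1280 kbps = 1.280 Mbps.
documentary: 11.180 Mbps × 7800 s × 1.01 = 88076.0 Mb
conference talk: 5.850 Mbps × 1980 s × 1.01 = 11698.8 Mb
security camera export: 6.680 Mbps × 14340 s × 1.01 = 96749.1 Mb
wedding ceremony recording: 20.880 Mbps × 4440 s × 1.01 = 93634.3 Mb
sports highlight package: 35.280 Mbps × 360 s × 1.01 = 12827.8 Mb
gameplay capture: 31.710 Mbps × 6360 s × 1.01 = 203692.4 Mb
Total: 506678.4 Mb = 63334.8 MB.
= 63.33 GB.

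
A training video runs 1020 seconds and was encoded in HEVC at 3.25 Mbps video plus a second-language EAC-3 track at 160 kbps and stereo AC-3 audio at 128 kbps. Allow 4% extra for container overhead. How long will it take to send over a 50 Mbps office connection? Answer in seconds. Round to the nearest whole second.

Audio total: 160 + 128 = 288 kbps = 0.288 Mbps.
Total bitrate: 3.538 Mbps.
File: 3.538 Mbps × 1020 s = 3608.8 Mb.
With 4% container overhead: ×1.04. → 3753.1 Mb.
At 50 Mbps: 3753.1 / 50 = 75.1 s ≈ 75.1 seconds.

75 seconds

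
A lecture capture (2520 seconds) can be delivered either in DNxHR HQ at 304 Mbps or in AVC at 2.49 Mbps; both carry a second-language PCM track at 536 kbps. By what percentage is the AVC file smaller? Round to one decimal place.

Audio: 536 kbps = 0.536 Mbps.
DNxHR HQ: 304.536 Mbps × 2520 s = 767430.7 Mb = 95.929 GB.
AVC: 3.026 Mbps × 2520 s = 7625.5 Mb = 0.953 GB.
Reduction: (1 − 0.953/95.929) × 100 = 99.01%.

99.0%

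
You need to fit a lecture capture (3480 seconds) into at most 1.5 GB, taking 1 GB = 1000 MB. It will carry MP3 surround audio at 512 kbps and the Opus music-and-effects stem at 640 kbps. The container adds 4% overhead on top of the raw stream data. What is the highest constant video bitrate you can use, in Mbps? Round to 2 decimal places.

2.16 Mbps

Budget: 1.5 GB = 12000.0 Mb.
Stream payload after overhead: 12000.0 / 1.04 = 11538.5 Mb.
Total bitrate budget: 11538.5 Mb / 3480 s = 3.316 Mbps.
Audio total: 512 + 640 = 1152 kbps = 1.152 Mbps.
Video: 3.316 − 1.152 = 2.164 Mbps.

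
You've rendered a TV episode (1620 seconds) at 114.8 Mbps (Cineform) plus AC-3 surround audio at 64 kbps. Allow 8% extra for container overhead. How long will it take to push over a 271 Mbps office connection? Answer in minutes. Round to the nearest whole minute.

12 minutes

Audio: 64 kbps = 0.064 Mbps.
Total bitrate: 114.864 Mbps.
File: 114.864 Mbps × 1620 s = 186079.7 Mb.
With 8% container overhead: ×1.08. → 200966.1 Mb.
At 271 Mbps: 200966.1 / 271 = 741.6 s ≈ 12.4 minutes.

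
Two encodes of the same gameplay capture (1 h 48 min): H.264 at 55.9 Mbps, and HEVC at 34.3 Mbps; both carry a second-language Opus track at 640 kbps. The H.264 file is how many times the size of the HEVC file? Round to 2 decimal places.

1.62

1 h 48 min = 108 min = 6480 s
Audio: 640 kbps = 0.640 Mbps.
H.264: 56.540 Mbps × 6480 s = 366379.2 Mb = 45.797 GB.
HEVC: 34.940 Mbps × 6480 s = 226411.2 Mb = 28.301 GB.
Ratio: 45.797 / 28.301 = 1.618.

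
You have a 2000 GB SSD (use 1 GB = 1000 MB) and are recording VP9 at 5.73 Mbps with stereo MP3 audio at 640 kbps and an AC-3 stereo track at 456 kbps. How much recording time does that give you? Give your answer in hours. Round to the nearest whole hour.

651 hours

Audio total: 640 + 456 = 1096 kbps = 1.096 Mbps.
Total bitrate: 5.73 + 1.096 = 6.826 Mbps.
Capacity: 2000 GB = 16,000,000 Mb.
Recording time: 16,000,000 / 6.826 = 2,343,979 s ≈ 651 hours.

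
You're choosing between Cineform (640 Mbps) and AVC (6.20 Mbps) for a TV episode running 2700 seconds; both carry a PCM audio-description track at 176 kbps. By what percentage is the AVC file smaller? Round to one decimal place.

99.0%

Audio: 176 kbps = 0.176 Mbps.
Cineform: 640.176 Mbps × 2700 s = 1728475.2 Mb = 216.059 GB.
AVC: 6.376 Mbps × 2700 s = 17215.2 Mb = 2.152 GB.
Reduction: (1 − 2.152/216.059) × 100 = 99.00%.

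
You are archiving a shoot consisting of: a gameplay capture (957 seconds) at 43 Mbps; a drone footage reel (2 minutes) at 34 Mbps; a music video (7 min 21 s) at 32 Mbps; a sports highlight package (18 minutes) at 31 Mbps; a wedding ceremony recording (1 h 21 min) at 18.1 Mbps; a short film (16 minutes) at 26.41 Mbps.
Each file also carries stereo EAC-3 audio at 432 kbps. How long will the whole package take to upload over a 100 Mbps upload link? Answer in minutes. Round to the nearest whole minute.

Audio: 432 kbps = 0.432 Mbps.
gameplay capture: 43.432 Mbps × 957 s = 41564.4 Mb
drone footage reel: 34.432 Mbps × 120 s = 4131.8 Mb
music video: 32.432 Mbps × 441 s = 14302.5 Mb
sports highlight package: 31.432 Mbps × 1080 s = 33946.6 Mb
wedding ceremony recording: 18.532 Mbps × 4860 s = 90065.5 Mb
short film: 26.842 Mbps × 960 s = 25768.3 Mb
Total: 209779.2 Mb = 26222.4 MB.
At 100 Mbps: 209779.2 / 100 = 2098 s ≈ 35 minutes.

35 minutes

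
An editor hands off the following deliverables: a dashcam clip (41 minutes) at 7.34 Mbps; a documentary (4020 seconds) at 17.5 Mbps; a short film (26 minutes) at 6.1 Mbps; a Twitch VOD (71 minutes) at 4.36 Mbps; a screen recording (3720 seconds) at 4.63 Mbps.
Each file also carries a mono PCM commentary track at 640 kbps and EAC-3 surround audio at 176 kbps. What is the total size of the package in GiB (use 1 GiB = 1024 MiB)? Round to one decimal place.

Audio total: 640 + 176 = 816 kbps = 0.816 Mbps.
dashcam clip: 8.156 Mbps × 2460 s = 20063.8 Mb
documentary: 18.316 Mbps × 4020 s = 73630.3 Mb
short film: 6.916 Mbps × 1560 s = 10789.0 Mb
Twitch VOD: 5.176 Mbps × 4260 s = 22049.8 Mb
screen recording: 5.446 Mbps × 3720 s = 20259.1 Mb
Total: 146791.9 Mb = 18349.0 MB.
= 17.09 GiB.

17.1 GiB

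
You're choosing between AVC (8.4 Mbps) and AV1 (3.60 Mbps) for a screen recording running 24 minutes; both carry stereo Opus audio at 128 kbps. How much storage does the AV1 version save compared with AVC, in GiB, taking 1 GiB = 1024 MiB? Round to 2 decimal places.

0.80 GiB

24 min = 1440 s
Audio: 128 kbps = 0.128 Mbps.
AVC: 8.528 Mbps × 1440 s = 12280.3 Mb = 1.430 GiB.
AV1: 3.728 Mbps × 1440 s = 5368.3 Mb = 0.625 GiB.
Saving: 1.430 − 0.625 = 0.805 GiB.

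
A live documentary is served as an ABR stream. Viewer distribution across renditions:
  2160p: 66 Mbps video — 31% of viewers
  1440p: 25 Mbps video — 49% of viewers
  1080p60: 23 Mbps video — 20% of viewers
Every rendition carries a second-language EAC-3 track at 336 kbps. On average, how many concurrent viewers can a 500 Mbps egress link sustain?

13

Audio: 336 kbps = 0.336 Mbps.
Average per-viewer bitrate: 0.31×66.336 + 0.49×25.336 + 0.20×23.336 = 37.646 Mbps.
500 Mbps = 500.0 Mbps; 500.0 / 37.646 = 13.28 → 13.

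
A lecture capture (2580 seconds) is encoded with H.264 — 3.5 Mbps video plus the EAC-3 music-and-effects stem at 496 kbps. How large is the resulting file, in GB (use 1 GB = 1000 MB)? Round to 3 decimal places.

Audio: 496 kbps = 0.496 Mbps.
Total bitrate: 3.5 + 0.496 = 3.996 Mbps.
Stream data: 3.996 Mbps × 2580 s = 10309.7 Mb.
10,310 Mb ÷ 8 = 1,289 MB → 1.289 GB.

1.289 GB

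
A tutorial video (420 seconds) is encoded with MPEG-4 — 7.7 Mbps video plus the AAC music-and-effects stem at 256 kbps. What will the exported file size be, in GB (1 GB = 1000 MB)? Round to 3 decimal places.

0.418 GB

Audio: 256 kbps = 0.256 Mbps.
Total bitrate: 7.7 + 0.256 = 7.956 Mbps.
Stream data: 7.956 Mbps × 420 s = 3341.5 Mb.
3,342 Mb ÷ 8 = 417.7 MB → 0.4177 GB.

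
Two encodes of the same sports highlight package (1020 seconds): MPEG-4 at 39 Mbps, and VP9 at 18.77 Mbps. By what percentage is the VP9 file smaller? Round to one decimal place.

MPEG-4: 39.000 Mbps × 1020 s = 39780.0 Mb = 4.631 GiB.
VP9: 18.770 Mbps × 1020 s = 19145.4 Mb = 2.229 GiB.
Reduction: (1 − 2.229/4.631) × 100 = 51.87%.

51.9%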